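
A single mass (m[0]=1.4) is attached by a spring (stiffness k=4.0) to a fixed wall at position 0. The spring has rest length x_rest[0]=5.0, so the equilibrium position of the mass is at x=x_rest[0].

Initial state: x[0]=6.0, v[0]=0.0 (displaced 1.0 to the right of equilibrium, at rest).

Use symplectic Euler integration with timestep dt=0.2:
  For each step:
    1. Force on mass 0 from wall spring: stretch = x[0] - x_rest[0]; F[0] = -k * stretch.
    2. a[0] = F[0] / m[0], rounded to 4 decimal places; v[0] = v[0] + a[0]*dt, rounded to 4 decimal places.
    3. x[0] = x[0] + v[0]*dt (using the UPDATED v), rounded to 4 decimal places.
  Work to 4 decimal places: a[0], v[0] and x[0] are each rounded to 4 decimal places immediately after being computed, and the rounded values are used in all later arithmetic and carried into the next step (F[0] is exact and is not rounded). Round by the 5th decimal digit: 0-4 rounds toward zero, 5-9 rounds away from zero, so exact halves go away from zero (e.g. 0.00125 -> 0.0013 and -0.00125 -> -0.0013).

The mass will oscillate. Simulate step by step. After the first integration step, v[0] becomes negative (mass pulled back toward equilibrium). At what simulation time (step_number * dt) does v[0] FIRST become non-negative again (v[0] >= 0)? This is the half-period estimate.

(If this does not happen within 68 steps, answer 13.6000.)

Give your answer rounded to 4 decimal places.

Answer: 2.0000

Derivation:
Step 0: x=[6.0000] v=[0.0000]
Step 1: x=[5.8857] v=[-0.5714]
Step 2: x=[5.6702] v=[-1.0775]
Step 3: x=[5.3781] v=[-1.4605]
Step 4: x=[5.0428] v=[-1.6766]
Step 5: x=[4.7026] v=[-1.7011]
Step 6: x=[4.3964] v=[-1.5312]
Step 7: x=[4.1591] v=[-1.1863]
Step 8: x=[4.0179] v=[-0.7058]
Step 9: x=[3.9890] v=[-0.1446]
Step 10: x=[4.0756] v=[0.4331]
First v>=0 after going negative at step 10, time=2.0000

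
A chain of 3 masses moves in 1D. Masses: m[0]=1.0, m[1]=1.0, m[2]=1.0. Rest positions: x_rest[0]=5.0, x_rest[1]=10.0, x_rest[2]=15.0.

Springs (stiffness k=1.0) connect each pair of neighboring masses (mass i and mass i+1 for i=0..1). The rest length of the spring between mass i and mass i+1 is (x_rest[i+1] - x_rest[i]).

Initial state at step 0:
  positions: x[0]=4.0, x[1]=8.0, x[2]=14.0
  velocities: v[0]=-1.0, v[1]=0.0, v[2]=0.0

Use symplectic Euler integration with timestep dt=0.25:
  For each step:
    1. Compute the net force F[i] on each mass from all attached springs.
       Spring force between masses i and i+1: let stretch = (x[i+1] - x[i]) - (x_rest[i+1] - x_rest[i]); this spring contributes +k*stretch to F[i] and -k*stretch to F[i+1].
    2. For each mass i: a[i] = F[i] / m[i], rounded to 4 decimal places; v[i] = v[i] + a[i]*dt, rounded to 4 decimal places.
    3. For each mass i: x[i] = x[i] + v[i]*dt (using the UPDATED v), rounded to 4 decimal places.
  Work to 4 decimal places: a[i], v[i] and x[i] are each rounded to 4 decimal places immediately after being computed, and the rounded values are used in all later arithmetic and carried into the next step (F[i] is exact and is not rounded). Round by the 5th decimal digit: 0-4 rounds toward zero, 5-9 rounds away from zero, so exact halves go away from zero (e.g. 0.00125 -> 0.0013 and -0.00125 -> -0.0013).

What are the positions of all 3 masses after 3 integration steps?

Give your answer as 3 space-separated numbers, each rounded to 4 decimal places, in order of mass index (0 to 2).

Step 0: x=[4.0000 8.0000 14.0000] v=[-1.0000 0.0000 0.0000]
Step 1: x=[3.6875 8.1250 13.9375] v=[-1.2500 0.5000 -0.2500]
Step 2: x=[3.3399 8.3360 13.8242] v=[-1.3906 0.8438 -0.4531]
Step 3: x=[2.9920 8.5777 13.6804] v=[-1.3916 0.9668 -0.5752]

Answer: 2.9920 8.5777 13.6804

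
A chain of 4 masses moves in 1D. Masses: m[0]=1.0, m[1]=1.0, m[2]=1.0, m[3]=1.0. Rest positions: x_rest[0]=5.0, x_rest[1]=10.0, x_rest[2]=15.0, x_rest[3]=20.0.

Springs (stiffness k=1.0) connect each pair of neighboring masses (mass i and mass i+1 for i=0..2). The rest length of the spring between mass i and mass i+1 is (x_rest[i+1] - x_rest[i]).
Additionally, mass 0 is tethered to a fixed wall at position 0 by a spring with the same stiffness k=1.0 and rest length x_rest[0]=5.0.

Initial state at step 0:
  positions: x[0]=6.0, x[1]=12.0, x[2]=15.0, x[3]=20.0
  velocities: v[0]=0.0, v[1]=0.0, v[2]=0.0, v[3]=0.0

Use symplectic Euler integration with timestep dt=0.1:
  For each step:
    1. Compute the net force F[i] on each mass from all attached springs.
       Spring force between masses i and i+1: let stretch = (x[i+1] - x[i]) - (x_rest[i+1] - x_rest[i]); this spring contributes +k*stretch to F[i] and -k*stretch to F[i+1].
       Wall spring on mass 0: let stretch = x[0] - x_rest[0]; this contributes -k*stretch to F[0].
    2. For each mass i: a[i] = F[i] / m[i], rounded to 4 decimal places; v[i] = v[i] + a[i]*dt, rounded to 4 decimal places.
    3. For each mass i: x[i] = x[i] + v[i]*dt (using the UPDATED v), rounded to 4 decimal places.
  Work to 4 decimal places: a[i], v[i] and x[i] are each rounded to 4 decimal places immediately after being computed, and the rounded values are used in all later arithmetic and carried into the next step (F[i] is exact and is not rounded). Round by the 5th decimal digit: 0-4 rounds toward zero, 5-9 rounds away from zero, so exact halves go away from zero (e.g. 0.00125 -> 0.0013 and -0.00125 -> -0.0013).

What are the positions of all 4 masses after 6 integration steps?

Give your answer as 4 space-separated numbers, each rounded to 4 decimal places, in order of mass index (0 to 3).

Answer: 5.9802 11.4239 15.3729 20.0133

Derivation:
Step 0: x=[6.0000 12.0000 15.0000 20.0000] v=[0.0000 0.0000 0.0000 0.0000]
Step 1: x=[6.0000 11.9700 15.0200 20.0000] v=[0.0000 -0.3000 0.2000 0.0000]
Step 2: x=[5.9997 11.9108 15.0593 20.0002] v=[-0.0030 -0.5920 0.3930 0.0020]
Step 3: x=[5.9985 11.8240 15.1165 20.0010] v=[-0.0119 -0.8683 0.5722 0.0079]
Step 4: x=[5.9956 11.7118 15.1896 20.0030] v=[-0.0292 -1.1216 0.7314 0.0195]
Step 5: x=[5.9899 11.5773 15.2761 20.0068] v=[-0.0571 -1.3454 0.8650 0.0382]
Step 6: x=[5.9802 11.4239 15.3729 20.0133] v=[-0.0974 -1.5343 0.9682 0.0651]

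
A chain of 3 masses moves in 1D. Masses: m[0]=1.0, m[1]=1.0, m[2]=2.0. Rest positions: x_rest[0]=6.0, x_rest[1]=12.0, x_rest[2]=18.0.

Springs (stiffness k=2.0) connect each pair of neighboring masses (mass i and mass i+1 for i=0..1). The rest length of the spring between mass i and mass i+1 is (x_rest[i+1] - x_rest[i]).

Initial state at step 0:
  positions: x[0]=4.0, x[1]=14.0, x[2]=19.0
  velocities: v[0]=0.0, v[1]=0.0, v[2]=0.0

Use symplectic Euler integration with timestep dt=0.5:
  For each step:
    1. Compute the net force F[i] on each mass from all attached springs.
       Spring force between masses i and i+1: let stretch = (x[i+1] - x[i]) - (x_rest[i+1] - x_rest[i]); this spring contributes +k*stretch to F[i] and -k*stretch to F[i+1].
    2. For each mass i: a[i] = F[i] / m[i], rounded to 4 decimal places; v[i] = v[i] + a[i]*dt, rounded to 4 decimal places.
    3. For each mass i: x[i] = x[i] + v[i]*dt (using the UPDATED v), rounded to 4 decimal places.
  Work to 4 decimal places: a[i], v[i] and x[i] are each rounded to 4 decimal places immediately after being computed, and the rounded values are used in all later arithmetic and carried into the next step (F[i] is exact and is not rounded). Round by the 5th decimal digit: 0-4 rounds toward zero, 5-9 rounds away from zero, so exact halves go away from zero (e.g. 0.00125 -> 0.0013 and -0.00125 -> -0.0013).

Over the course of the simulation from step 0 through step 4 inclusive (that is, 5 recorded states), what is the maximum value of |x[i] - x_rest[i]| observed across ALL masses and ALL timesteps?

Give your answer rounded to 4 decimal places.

Answer: 2.8203

Derivation:
Step 0: x=[4.0000 14.0000 19.0000] v=[0.0000 0.0000 0.0000]
Step 1: x=[6.0000 11.5000 19.2500] v=[4.0000 -5.0000 0.5000]
Step 2: x=[7.7500 10.1250 19.0625] v=[3.5000 -2.7500 -0.3750]
Step 3: x=[7.6875 12.0313 18.1406] v=[-0.1250 3.8125 -1.8438]
Step 4: x=[6.7969 14.8203 17.1914] v=[-1.7812 5.5780 -1.8985]
Max displacement = 2.8203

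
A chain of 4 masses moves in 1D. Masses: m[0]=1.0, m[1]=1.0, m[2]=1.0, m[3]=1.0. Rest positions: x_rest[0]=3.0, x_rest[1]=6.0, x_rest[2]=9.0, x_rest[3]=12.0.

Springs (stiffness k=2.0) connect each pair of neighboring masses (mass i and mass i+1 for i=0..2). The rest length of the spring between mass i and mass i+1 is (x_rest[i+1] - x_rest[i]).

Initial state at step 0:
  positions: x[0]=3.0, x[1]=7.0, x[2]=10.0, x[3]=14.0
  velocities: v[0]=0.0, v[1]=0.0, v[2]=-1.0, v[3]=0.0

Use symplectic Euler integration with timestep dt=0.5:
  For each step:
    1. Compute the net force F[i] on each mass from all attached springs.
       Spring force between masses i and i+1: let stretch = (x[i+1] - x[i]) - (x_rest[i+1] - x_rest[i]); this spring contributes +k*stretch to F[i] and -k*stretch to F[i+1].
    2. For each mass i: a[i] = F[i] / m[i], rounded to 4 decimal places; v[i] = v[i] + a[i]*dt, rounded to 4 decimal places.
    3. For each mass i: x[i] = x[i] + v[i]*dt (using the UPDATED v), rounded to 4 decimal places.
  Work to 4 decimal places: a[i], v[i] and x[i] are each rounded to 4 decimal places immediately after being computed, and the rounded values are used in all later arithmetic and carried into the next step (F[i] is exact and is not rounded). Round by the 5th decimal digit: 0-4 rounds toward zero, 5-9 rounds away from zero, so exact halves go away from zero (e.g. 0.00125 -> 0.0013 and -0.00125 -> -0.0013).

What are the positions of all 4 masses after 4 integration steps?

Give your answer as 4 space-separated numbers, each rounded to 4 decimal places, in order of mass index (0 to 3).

Step 0: x=[3.0000 7.0000 10.0000 14.0000] v=[0.0000 0.0000 -1.0000 0.0000]
Step 1: x=[3.5000 6.5000 10.0000 13.5000] v=[1.0000 -1.0000 0.0000 -1.0000]
Step 2: x=[4.0000 6.2500 10.0000 12.7500] v=[1.0000 -0.5000 0.0000 -1.5000]
Step 3: x=[4.1250 6.7500 9.5000 12.1250] v=[0.2500 1.0000 -1.0000 -1.2500]
Step 4: x=[4.0625 7.3125 8.9375 11.6875] v=[-0.1250 1.1250 -1.1250 -0.8750]

Answer: 4.0625 7.3125 8.9375 11.6875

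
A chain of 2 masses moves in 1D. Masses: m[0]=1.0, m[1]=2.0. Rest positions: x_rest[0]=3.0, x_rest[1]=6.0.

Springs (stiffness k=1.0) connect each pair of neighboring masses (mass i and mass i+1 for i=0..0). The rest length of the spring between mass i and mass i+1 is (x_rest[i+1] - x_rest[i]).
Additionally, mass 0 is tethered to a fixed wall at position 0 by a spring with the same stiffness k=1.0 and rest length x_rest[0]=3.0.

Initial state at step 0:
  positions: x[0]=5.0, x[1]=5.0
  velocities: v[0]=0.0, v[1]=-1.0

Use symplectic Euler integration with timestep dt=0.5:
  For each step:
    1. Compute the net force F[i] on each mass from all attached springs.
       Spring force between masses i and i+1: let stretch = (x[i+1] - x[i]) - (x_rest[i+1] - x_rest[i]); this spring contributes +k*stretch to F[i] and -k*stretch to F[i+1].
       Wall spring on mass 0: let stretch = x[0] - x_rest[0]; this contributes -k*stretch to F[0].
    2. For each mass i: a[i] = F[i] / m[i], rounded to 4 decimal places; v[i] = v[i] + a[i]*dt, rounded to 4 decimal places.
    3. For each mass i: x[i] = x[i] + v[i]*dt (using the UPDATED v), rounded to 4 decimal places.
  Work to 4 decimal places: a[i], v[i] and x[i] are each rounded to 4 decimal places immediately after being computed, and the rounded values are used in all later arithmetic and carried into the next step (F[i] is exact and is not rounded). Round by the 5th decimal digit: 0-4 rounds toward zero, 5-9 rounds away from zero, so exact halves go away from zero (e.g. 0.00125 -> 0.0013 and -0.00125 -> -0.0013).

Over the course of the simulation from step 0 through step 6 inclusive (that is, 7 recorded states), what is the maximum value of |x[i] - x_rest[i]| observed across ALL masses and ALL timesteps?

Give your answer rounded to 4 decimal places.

Answer: 3.1821

Derivation:
Step 0: x=[5.0000 5.0000] v=[0.0000 -1.0000]
Step 1: x=[3.7500 4.8750] v=[-2.5000 -0.2500]
Step 2: x=[1.8438 4.9844] v=[-3.8125 0.2188]
Step 3: x=[0.2618 5.0763] v=[-3.1641 0.1837]
Step 4: x=[-0.1821 4.9413] v=[-0.8878 -0.2700]
Step 5: x=[0.7004 4.5409] v=[1.7650 -0.8009]
Step 6: x=[2.3680 4.0354] v=[3.3351 -1.0111]
Max displacement = 3.1821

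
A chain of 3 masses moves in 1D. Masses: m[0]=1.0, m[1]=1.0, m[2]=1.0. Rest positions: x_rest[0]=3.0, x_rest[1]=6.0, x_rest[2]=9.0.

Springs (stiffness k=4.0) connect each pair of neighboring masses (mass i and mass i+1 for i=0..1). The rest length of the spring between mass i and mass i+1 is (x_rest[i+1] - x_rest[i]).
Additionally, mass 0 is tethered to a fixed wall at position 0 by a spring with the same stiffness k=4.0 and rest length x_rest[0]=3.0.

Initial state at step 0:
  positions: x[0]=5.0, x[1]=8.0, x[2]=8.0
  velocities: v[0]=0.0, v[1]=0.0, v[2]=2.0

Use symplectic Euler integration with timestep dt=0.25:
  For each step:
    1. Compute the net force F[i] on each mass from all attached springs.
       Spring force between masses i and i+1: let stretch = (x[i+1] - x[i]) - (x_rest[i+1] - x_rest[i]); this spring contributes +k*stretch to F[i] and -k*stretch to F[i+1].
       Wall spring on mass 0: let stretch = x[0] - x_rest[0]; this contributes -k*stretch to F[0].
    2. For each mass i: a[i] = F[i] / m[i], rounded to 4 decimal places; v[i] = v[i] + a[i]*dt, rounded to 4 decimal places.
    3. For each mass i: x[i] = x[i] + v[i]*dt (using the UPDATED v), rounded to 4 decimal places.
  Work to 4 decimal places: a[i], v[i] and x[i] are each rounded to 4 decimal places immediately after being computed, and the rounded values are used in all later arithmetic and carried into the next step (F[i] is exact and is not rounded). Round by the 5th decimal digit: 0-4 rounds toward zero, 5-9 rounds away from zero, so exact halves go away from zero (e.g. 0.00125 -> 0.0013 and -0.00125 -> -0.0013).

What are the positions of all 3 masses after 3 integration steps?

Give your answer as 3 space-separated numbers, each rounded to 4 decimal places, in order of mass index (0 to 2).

Answer: 2.4219 5.7969 11.8906

Derivation:
Step 0: x=[5.0000 8.0000 8.0000] v=[0.0000 0.0000 2.0000]
Step 1: x=[4.5000 7.2500 9.2500] v=[-2.0000 -3.0000 5.0000]
Step 2: x=[3.5625 6.3125 10.7500] v=[-3.7500 -3.7500 6.0000]
Step 3: x=[2.4219 5.7969 11.8906] v=[-4.5625 -2.0625 4.5625]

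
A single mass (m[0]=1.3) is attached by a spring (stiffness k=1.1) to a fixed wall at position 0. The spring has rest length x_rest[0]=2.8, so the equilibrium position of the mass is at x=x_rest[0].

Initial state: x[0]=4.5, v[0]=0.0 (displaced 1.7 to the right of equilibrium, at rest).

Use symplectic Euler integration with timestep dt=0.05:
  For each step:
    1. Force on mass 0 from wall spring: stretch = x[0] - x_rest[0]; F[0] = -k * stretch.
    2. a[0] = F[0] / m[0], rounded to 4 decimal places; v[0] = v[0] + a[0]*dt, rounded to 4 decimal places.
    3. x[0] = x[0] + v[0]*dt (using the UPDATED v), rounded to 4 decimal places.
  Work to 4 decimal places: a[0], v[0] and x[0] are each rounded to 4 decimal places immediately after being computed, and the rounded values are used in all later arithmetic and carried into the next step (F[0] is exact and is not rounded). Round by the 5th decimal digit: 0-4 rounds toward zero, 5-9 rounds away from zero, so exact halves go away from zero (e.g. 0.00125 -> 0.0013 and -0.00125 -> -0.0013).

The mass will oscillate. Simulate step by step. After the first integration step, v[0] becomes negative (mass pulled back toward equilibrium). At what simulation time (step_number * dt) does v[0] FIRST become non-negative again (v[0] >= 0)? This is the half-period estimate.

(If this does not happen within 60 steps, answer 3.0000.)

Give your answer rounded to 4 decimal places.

Answer: 3.0000

Derivation:
Step 0: x=[4.5000] v=[0.0000]
Step 1: x=[4.4964] v=[-0.0719]
Step 2: x=[4.4892] v=[-0.1437]
Step 3: x=[4.4784] v=[-0.2152]
Step 4: x=[4.4641] v=[-0.2862]
Step 5: x=[4.4463] v=[-0.3566]
Step 6: x=[4.4250] v=[-0.4263]
Step 7: x=[4.4002] v=[-0.4951]
Step 8: x=[4.3721] v=[-0.5628]
Step 9: x=[4.3406] v=[-0.6293]
Step 10: x=[4.3059] v=[-0.6945]
Step 11: x=[4.2680] v=[-0.7582]
Step 12: x=[4.2270] v=[-0.8203]
Step 13: x=[4.1830] v=[-0.8807]
Step 14: x=[4.1360] v=[-0.9392]
Step 15: x=[4.0862] v=[-0.9957]
Step 16: x=[4.0337] v=[-1.0501]
Step 17: x=[3.9786] v=[-1.1023]
Step 18: x=[3.9210] v=[-1.1522]
Step 19: x=[3.8610] v=[-1.1996]
Step 20: x=[3.7988] v=[-1.2445]
Step 21: x=[3.7345] v=[-1.2868]
Step 22: x=[3.6682] v=[-1.3263]
Step 23: x=[3.6001] v=[-1.3630]
Step 24: x=[3.5303] v=[-1.3969]
Step 25: x=[3.4589] v=[-1.4278]
Step 26: x=[3.3861] v=[-1.4557]
Step 27: x=[3.3121] v=[-1.4805]
Step 28: x=[3.2370] v=[-1.5022]
Step 29: x=[3.1610] v=[-1.5207]
Step 30: x=[3.0842] v=[-1.5360]
Step 31: x=[3.0068] v=[-1.5480]
Step 32: x=[2.9290] v=[-1.5568]
Step 33: x=[2.8509] v=[-1.5623]
Step 34: x=[2.7727] v=[-1.5645]
Step 35: x=[2.6945] v=[-1.5633]
Step 36: x=[2.6166] v=[-1.5588]
Step 37: x=[2.5391] v=[-1.5510]
Step 38: x=[2.4621] v=[-1.5400]
Step 39: x=[2.3858] v=[-1.5257]
Step 40: x=[2.3104] v=[-1.5082]
Step 41: x=[2.2360] v=[-1.4875]
Step 42: x=[2.1628] v=[-1.4636]
Step 43: x=[2.0910] v=[-1.4366]
Step 44: x=[2.0207] v=[-1.4066]
Step 45: x=[1.9520] v=[-1.3736]
Step 46: x=[1.8851] v=[-1.3377]
Step 47: x=[1.8202] v=[-1.2990]
Step 48: x=[1.7573] v=[-1.2575]
Step 49: x=[1.6966] v=[-1.2134]
Step 50: x=[1.6383] v=[-1.1667]
Step 51: x=[1.5824] v=[-1.1176]
Step 52: x=[1.5291] v=[-1.0661]
Step 53: x=[1.4785] v=[-1.0123]
Step 54: x=[1.4307] v=[-0.9564]
Step 55: x=[1.3858] v=[-0.8985]
Step 56: x=[1.3439] v=[-0.8387]
Step 57: x=[1.3050] v=[-0.7771]
Step 58: x=[1.2693] v=[-0.7139]
Step 59: x=[1.2368] v=[-0.6491]
Step 60: x=[1.2077] v=[-0.5830]
v[0] did not become non-negative within 60 steps; using fallback time=3.0000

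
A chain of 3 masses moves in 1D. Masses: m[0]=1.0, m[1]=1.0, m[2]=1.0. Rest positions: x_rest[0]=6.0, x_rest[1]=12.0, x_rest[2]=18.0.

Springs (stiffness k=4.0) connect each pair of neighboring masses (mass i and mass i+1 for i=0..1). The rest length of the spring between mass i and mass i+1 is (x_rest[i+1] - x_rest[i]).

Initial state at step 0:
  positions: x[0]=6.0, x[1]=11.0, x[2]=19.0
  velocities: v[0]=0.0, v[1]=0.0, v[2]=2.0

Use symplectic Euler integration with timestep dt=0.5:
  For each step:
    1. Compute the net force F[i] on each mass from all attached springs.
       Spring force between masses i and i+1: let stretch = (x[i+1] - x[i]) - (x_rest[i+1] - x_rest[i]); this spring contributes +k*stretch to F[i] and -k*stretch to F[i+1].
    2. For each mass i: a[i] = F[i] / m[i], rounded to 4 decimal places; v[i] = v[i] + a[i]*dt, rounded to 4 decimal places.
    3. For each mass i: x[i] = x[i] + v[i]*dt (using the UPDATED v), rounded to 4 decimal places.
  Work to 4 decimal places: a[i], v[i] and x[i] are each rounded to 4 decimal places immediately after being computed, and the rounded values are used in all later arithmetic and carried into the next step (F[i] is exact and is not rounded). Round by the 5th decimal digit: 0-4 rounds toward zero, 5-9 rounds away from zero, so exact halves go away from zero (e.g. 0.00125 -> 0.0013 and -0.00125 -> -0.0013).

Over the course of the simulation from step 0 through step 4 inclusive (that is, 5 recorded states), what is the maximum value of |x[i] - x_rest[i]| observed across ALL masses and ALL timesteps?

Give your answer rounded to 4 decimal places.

Answer: 3.0000

Derivation:
Step 0: x=[6.0000 11.0000 19.0000] v=[0.0000 0.0000 2.0000]
Step 1: x=[5.0000 14.0000 18.0000] v=[-2.0000 6.0000 -2.0000]
Step 2: x=[7.0000 12.0000 19.0000] v=[4.0000 -4.0000 2.0000]
Step 3: x=[8.0000 12.0000 19.0000] v=[2.0000 0.0000 0.0000]
Step 4: x=[7.0000 15.0000 18.0000] v=[-2.0000 6.0000 -2.0000]
Max displacement = 3.0000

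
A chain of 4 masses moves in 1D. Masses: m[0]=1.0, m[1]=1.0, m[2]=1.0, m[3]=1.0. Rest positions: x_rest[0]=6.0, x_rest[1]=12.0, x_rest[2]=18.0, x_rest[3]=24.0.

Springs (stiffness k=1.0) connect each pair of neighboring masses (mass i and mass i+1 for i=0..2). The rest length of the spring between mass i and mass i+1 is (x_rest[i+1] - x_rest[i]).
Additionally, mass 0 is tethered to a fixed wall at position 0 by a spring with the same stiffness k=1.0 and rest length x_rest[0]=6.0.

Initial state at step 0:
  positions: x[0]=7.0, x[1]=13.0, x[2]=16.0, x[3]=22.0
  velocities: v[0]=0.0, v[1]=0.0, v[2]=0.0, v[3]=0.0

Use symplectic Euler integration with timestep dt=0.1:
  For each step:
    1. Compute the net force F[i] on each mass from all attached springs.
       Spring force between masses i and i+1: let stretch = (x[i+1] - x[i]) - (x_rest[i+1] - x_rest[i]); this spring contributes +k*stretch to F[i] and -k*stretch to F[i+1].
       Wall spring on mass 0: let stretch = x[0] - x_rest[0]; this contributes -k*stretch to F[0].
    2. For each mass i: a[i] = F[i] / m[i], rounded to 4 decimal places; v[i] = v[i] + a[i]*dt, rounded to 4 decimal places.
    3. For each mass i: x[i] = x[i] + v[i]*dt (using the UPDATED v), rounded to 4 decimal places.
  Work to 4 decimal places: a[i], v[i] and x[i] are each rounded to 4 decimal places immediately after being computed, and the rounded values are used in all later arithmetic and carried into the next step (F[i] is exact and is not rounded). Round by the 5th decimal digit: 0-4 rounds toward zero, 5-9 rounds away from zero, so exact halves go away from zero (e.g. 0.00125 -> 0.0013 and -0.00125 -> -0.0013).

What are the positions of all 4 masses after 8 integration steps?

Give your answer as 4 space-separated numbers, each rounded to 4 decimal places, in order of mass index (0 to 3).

Answer: 6.6235 12.0764 16.9040 22.0576

Derivation:
Step 0: x=[7.0000 13.0000 16.0000 22.0000] v=[0.0000 0.0000 0.0000 0.0000]
Step 1: x=[6.9900 12.9700 16.0300 22.0000] v=[-0.1000 -0.3000 0.3000 0.0000]
Step 2: x=[6.9699 12.9108 16.0891 22.0003] v=[-0.2010 -0.5920 0.5910 0.0030]
Step 3: x=[6.9395 12.8240 16.1755 22.0015] v=[-0.3039 -0.8683 0.8643 0.0119]
Step 4: x=[6.8986 12.7118 16.2867 22.0044] v=[-0.4094 -1.1216 1.1118 0.0293]
Step 5: x=[6.8468 12.5773 16.4193 22.0102] v=[-0.5179 -1.3454 1.3261 0.0575]
Step 6: x=[6.7839 12.4239 16.5694 22.0200] v=[-0.6295 -1.5343 1.5010 0.0984]
Step 7: x=[6.7095 12.2555 16.7326 22.0353] v=[-0.7439 -1.6838 1.6315 0.1533]
Step 8: x=[6.6235 12.0764 16.9040 22.0576] v=[-0.8603 -1.7907 1.7141 0.2230]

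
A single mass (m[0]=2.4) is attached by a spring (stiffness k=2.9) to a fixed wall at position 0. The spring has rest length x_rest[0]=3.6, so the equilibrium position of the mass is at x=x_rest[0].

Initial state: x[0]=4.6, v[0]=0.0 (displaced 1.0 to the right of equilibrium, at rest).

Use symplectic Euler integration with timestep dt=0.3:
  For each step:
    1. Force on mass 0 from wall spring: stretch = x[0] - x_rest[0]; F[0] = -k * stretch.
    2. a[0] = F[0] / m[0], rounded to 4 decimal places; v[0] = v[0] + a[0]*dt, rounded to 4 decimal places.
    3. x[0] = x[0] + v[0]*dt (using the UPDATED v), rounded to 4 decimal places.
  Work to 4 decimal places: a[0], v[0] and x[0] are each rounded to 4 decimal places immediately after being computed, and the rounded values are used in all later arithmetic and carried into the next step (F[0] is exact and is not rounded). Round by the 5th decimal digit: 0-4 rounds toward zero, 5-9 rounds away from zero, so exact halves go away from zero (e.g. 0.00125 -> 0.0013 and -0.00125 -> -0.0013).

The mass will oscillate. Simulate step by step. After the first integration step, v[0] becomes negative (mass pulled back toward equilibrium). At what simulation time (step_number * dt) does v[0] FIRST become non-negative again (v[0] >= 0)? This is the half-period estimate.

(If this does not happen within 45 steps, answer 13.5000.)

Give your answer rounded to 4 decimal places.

Answer: 3.0000

Derivation:
Step 0: x=[4.6000] v=[0.0000]
Step 1: x=[4.4913] v=[-0.3625]
Step 2: x=[4.2856] v=[-0.6856]
Step 3: x=[4.0054] v=[-0.9341]
Step 4: x=[3.6811] v=[-1.0811]
Step 5: x=[3.3480] v=[-1.1105]
Step 6: x=[3.0422] v=[-1.0192]
Step 7: x=[2.7971] v=[-0.8170]
Step 8: x=[2.6393] v=[-0.5259]
Step 9: x=[2.5860] v=[-0.1777]
Step 10: x=[2.6430] v=[0.1899]
First v>=0 after going negative at step 10, time=3.0000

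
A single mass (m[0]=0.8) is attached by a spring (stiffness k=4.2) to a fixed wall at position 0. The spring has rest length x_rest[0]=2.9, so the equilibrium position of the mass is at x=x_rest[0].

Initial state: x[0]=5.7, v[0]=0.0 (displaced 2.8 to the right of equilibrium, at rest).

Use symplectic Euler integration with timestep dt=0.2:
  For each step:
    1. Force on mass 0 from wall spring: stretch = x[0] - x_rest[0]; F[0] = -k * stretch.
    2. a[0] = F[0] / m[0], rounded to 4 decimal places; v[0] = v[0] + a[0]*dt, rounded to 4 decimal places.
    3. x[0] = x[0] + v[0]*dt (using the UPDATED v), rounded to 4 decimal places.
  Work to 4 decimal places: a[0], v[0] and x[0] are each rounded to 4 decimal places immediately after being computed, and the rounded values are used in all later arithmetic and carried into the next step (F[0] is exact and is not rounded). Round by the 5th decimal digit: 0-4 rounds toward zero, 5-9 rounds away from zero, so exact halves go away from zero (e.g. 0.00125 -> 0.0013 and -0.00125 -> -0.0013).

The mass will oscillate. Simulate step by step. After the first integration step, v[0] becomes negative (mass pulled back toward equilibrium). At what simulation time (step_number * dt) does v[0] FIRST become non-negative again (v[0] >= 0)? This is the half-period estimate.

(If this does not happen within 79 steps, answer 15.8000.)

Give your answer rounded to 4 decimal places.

Step 0: x=[5.7000] v=[0.0000]
Step 1: x=[5.1120] v=[-2.9400]
Step 2: x=[4.0595] v=[-5.2626]
Step 3: x=[2.7635] v=[-6.4801]
Step 4: x=[1.4961] v=[-6.3368]
Step 5: x=[0.5236] v=[-4.8627]
Step 6: x=[0.0501] v=[-2.3675]
Step 7: x=[0.1751] v=[0.6249]
First v>=0 after going negative at step 7, time=1.4000

Answer: 1.4000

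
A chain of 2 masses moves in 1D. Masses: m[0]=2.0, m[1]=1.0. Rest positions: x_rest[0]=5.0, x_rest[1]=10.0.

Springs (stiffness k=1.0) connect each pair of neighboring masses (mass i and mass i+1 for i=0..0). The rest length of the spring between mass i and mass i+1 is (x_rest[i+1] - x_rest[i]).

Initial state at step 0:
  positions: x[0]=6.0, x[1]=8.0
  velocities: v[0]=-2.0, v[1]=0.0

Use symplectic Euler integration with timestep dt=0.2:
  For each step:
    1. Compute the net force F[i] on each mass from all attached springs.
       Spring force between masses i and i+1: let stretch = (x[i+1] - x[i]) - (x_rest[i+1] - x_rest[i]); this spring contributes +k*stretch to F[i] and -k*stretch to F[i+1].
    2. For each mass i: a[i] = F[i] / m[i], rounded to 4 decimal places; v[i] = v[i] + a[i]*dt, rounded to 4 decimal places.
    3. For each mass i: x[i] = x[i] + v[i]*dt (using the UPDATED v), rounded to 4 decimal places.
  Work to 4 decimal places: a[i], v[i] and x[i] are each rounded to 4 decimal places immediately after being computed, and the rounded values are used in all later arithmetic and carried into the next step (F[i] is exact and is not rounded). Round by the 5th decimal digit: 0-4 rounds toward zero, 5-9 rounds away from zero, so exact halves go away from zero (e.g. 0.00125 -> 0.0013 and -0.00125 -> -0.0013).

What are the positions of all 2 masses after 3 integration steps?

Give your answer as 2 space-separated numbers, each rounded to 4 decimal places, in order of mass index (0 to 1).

Answer: 4.4893 8.6214

Derivation:
Step 0: x=[6.0000 8.0000] v=[-2.0000 0.0000]
Step 1: x=[5.5400 8.1200] v=[-2.3000 0.6000]
Step 2: x=[5.0316 8.3368] v=[-2.5420 1.0840]
Step 3: x=[4.4893 8.6214] v=[-2.7115 1.4230]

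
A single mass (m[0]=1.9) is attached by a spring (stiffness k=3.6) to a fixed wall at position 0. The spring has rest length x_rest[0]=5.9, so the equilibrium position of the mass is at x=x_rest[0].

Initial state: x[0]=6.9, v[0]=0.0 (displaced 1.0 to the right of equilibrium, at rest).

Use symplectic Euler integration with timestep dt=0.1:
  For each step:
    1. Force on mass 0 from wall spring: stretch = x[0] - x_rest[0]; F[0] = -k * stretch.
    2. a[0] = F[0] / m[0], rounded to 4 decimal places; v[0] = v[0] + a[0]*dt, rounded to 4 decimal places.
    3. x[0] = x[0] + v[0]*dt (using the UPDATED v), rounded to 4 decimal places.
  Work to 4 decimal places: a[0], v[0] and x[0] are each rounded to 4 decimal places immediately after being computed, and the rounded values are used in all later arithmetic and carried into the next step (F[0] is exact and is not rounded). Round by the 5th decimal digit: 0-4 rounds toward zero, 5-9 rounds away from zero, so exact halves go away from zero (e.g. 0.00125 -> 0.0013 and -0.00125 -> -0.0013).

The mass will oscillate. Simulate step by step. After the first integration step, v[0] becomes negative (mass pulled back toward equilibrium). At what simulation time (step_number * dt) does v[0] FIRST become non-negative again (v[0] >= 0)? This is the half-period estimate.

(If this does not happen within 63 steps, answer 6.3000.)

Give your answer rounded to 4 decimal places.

Answer: 2.3000

Derivation:
Step 0: x=[6.9000] v=[0.0000]
Step 1: x=[6.8811] v=[-0.1895]
Step 2: x=[6.8436] v=[-0.3754]
Step 3: x=[6.7882] v=[-0.5542]
Step 4: x=[6.7160] v=[-0.7225]
Step 5: x=[6.6283] v=[-0.8771]
Step 6: x=[6.5268] v=[-1.0151]
Step 7: x=[6.4134] v=[-1.1339]
Step 8: x=[6.2903] v=[-1.2312]
Step 9: x=[6.1598] v=[-1.3052]
Step 10: x=[6.0244] v=[-1.3544]
Step 11: x=[5.8866] v=[-1.3780]
Step 12: x=[5.7491] v=[-1.3755]
Step 13: x=[5.6144] v=[-1.3469]
Step 14: x=[5.4851] v=[-1.2928]
Step 15: x=[5.3637] v=[-1.2142]
Step 16: x=[5.2524] v=[-1.1126]
Step 17: x=[5.1534] v=[-0.9899]
Step 18: x=[5.0686] v=[-0.8484]
Step 19: x=[4.9995] v=[-0.6909]
Step 20: x=[4.9475] v=[-0.5203]
Step 21: x=[4.9135] v=[-0.3398]
Step 22: x=[4.8982] v=[-0.1529]
Step 23: x=[4.9019] v=[0.0369]
First v>=0 after going negative at step 23, time=2.3000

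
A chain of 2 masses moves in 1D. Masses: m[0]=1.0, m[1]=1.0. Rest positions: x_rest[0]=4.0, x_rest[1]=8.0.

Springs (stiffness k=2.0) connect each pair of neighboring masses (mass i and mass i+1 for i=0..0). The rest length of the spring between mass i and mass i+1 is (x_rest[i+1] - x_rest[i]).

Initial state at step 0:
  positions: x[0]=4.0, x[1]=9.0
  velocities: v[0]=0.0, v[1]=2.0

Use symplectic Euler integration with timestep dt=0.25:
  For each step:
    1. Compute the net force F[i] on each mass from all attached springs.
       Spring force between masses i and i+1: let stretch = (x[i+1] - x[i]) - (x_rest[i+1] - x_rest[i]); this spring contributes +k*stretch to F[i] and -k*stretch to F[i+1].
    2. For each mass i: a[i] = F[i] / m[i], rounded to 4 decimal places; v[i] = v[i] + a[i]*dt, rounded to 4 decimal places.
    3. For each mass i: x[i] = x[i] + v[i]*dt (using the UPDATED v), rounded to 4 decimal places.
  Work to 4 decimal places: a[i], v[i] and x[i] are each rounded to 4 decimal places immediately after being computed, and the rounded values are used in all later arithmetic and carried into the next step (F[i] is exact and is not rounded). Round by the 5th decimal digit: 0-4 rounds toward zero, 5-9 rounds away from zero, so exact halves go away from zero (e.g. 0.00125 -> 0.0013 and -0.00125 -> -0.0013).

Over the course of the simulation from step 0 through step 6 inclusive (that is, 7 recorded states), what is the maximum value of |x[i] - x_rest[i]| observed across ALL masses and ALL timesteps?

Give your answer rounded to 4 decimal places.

Answer: 2.4549

Derivation:
Step 0: x=[4.0000 9.0000] v=[0.0000 2.0000]
Step 1: x=[4.1250 9.3750] v=[0.5000 1.5000]
Step 2: x=[4.4063 9.5938] v=[1.1250 0.8750]
Step 3: x=[4.8360 9.6641] v=[1.7188 0.2813]
Step 4: x=[5.3692 9.6309] v=[2.1329 -0.1328]
Step 5: x=[5.9352 9.5650] v=[2.2638 -0.2637]
Step 6: x=[6.4549 9.5454] v=[2.0787 -0.0786]
Max displacement = 2.4549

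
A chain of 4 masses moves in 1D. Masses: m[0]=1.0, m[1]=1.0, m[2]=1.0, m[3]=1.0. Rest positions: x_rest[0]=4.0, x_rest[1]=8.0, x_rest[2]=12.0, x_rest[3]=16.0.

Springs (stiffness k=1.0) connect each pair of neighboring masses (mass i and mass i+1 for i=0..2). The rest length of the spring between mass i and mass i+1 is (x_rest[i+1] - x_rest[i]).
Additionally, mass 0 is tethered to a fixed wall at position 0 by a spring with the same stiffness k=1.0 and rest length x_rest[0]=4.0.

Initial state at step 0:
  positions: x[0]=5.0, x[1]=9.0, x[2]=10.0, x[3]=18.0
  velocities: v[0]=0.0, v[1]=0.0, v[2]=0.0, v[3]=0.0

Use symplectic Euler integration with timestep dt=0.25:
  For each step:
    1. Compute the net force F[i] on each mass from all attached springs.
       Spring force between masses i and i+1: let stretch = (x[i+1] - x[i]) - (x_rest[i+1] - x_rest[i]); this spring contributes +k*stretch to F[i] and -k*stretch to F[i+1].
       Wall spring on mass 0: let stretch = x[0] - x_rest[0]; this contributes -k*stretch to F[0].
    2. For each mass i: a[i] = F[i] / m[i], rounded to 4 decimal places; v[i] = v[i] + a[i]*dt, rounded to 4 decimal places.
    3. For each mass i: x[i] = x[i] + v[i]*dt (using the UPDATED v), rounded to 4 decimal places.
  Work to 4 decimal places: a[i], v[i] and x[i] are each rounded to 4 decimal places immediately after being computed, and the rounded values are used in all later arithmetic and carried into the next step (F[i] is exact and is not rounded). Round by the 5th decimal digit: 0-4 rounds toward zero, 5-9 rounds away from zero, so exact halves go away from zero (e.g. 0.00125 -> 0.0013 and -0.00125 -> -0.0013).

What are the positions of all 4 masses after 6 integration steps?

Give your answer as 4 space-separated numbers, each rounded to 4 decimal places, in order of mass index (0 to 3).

Step 0: x=[5.0000 9.0000 10.0000 18.0000] v=[0.0000 0.0000 0.0000 0.0000]
Step 1: x=[4.9375 8.8125 10.4375 17.7500] v=[-0.2500 -0.7500 1.7500 -1.0000]
Step 2: x=[4.8086 8.4844 11.2305 17.2930] v=[-0.5156 -1.3125 3.1719 -1.8281]
Step 3: x=[4.6089 8.0982 12.2308 16.7071] v=[-0.7988 -1.5449 4.0010 -2.3437]
Step 4: x=[4.3392 7.7522 13.2525 16.0914] v=[-1.0787 -1.3841 4.0869 -2.4628]
Step 5: x=[4.0116 7.5366 14.1079 15.5483] v=[-1.3103 -0.8623 3.4216 -2.1725]
Step 6: x=[3.6536 7.5114 14.6426 15.1652] v=[-1.4320 -0.1007 2.1389 -1.5326]

Answer: 3.6536 7.5114 14.6426 15.1652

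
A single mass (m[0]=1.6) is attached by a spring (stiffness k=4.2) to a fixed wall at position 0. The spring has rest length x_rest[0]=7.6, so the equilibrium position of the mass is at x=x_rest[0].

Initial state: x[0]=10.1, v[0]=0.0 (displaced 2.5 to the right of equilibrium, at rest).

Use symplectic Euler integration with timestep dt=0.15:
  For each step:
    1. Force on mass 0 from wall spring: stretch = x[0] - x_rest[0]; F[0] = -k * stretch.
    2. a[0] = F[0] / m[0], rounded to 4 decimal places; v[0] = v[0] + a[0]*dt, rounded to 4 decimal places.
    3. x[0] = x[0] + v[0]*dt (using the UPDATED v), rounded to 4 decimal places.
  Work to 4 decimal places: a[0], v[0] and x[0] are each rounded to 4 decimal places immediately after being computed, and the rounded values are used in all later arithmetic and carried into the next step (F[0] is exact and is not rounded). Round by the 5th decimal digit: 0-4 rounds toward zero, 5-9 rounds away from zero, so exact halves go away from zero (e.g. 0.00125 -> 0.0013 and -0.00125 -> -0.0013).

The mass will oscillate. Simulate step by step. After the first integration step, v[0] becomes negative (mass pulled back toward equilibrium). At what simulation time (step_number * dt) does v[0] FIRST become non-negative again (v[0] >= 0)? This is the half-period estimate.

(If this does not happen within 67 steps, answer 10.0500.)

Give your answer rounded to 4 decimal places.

Step 0: x=[10.1000] v=[0.0000]
Step 1: x=[9.9523] v=[-0.9844]
Step 2: x=[9.6657] v=[-1.9106]
Step 3: x=[9.2571] v=[-2.7240]
Step 4: x=[8.7506] v=[-3.3765]
Step 5: x=[8.1762] v=[-3.8295]
Step 6: x=[7.5677] v=[-4.0564]
Step 7: x=[6.9611] v=[-4.0437]
Step 8: x=[6.3923] v=[-3.7921]
Step 9: x=[5.8948] v=[-3.3166]
Step 10: x=[5.4980] v=[-2.6452]
Step 11: x=[5.2254] v=[-1.8175]
Step 12: x=[5.0930] v=[-0.8825]
Step 13: x=[5.1087] v=[0.1046]
First v>=0 after going negative at step 13, time=1.9500

Answer: 1.9500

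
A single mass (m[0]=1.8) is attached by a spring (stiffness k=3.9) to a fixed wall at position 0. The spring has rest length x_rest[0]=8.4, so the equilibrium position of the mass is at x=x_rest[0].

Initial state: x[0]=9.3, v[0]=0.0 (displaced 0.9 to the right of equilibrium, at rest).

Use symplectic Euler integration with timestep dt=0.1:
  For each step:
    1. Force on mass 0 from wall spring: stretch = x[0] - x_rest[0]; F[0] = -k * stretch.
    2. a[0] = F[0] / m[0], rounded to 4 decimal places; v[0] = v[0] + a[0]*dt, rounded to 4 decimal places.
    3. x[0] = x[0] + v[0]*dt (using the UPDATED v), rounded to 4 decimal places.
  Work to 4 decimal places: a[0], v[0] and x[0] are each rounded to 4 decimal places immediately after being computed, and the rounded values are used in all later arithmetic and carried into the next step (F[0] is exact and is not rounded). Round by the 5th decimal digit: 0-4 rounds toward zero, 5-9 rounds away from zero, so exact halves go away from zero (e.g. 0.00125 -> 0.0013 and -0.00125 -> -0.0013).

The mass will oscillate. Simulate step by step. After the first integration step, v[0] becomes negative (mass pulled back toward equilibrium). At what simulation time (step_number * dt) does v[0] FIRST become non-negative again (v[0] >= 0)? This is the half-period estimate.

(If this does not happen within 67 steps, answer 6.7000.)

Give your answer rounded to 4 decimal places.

Answer: 2.2000

Derivation:
Step 0: x=[9.3000] v=[0.0000]
Step 1: x=[9.2805] v=[-0.1950]
Step 2: x=[9.2419] v=[-0.3858]
Step 3: x=[9.1851] v=[-0.5682]
Step 4: x=[9.1113] v=[-0.7383]
Step 5: x=[9.0221] v=[-0.8924]
Step 6: x=[8.9194] v=[-1.0272]
Step 7: x=[8.8054] v=[-1.1397]
Step 8: x=[8.6827] v=[-1.2275]
Step 9: x=[8.5538] v=[-1.2888]
Step 10: x=[8.4216] v=[-1.3221]
Step 11: x=[8.2889] v=[-1.3268]
Step 12: x=[8.1586] v=[-1.3027]
Step 13: x=[8.0336] v=[-1.2504]
Step 14: x=[7.9165] v=[-1.1710]
Step 15: x=[7.8099] v=[-1.0662]
Step 16: x=[7.7161] v=[-0.9383]
Step 17: x=[7.6371] v=[-0.7901]
Step 18: x=[7.5746] v=[-0.6248]
Step 19: x=[7.5300] v=[-0.4460]
Step 20: x=[7.5043] v=[-0.2575]
Step 21: x=[7.4980] v=[-0.0634]
Step 22: x=[7.5112] v=[0.1320]
First v>=0 after going negative at step 22, time=2.2000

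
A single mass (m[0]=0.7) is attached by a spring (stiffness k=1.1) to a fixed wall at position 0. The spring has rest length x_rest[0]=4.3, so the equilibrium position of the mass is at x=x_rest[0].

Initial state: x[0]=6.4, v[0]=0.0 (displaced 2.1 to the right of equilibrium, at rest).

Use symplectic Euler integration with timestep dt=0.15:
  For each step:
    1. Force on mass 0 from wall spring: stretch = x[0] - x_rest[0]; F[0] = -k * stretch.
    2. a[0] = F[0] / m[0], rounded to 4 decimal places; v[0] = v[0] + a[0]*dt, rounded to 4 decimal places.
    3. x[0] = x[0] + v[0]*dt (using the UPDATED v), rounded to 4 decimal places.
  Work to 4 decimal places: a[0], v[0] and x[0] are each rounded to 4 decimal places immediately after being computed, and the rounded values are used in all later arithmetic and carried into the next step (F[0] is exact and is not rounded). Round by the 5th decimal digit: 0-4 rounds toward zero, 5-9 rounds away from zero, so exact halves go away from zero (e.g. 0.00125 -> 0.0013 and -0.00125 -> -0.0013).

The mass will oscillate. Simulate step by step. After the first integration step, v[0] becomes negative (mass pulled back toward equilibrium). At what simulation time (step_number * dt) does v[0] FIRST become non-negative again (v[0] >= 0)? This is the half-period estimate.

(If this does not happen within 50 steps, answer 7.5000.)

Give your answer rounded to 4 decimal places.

Answer: 2.5500

Derivation:
Step 0: x=[6.4000] v=[0.0000]
Step 1: x=[6.3258] v=[-0.4950]
Step 2: x=[6.1799] v=[-0.9725]
Step 3: x=[5.9676] v=[-1.4156]
Step 4: x=[5.6963] v=[-1.8087]
Step 5: x=[5.3756] v=[-2.1378]
Step 6: x=[5.0169] v=[-2.3913]
Step 7: x=[4.6329] v=[-2.5603]
Step 8: x=[4.2371] v=[-2.6388]
Step 9: x=[3.8435] v=[-2.6240]
Step 10: x=[3.4660] v=[-2.5164]
Step 11: x=[3.1180] v=[-2.3198]
Step 12: x=[2.8118] v=[-2.0412]
Step 13: x=[2.5582] v=[-1.6904]
Step 14: x=[2.3662] v=[-1.2798]
Step 15: x=[2.2426] v=[-0.8240]
Step 16: x=[2.1918] v=[-0.3390]
Step 17: x=[2.2155] v=[0.1579]
First v>=0 after going negative at step 17, time=2.5500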